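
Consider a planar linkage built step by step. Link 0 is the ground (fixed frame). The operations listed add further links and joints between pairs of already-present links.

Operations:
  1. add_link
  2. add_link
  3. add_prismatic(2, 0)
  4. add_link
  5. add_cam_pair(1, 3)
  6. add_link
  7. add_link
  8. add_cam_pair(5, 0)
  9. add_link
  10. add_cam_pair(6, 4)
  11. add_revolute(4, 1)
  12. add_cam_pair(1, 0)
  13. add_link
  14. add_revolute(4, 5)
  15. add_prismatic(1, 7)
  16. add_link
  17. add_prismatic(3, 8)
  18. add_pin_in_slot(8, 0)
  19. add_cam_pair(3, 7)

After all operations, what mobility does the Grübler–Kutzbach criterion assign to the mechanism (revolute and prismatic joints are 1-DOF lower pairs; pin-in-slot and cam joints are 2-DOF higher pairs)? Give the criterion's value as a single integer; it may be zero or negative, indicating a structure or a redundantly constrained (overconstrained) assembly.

M = 8

link 0 = ground. State L|J1|J2 = 1|0|0
+link1  2|0|0
+link2  3|0|0
P(2,0) f=1→J1  3|1|0
+link3  4|1|0
C(1,3) f=2→J2  4|1|1
+link4  5|1|1
+link5  6|1|1
C(5,0) f=2→J2  6|1|2
+link6  7|1|2
C(6,4) f=2→J2  7|1|3
R(4,1) f=1→J1  7|2|3
C(1,0) f=2→J2  7|2|4
+link7  8|2|4
R(4,5) f=1→J1  8|3|4
P(1,7) f=1→J1  8|4|4
+link8  9|4|4
P(3,8) f=1→J1  9|5|4
PS(8,0) f=2→J2  9|5|5
C(3,7) f=2→J2  9|5|6
M = 3(9−1)−2·5−6 = 24−10−6 = 8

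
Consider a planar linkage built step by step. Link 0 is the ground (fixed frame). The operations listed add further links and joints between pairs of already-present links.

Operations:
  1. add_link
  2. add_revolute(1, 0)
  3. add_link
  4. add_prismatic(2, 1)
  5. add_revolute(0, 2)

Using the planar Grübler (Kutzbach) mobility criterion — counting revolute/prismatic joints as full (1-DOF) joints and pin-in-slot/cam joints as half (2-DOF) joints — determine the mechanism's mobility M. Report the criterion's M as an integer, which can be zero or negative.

L=1 J1=0 J2=0
add link → L=2 J1=0 J2=0
R@1,0 dof=1 J1 → L=2 J1=1 J2=0
add link → L=3 J1=1 J2=0
P@2,1 dof=1 J1 → L=3 J1=2 J2=0
R@0,2 dof=1 J1 → L=3 J1=3 J2=0
M=3(L−1)−2J1−J2=3·2−2·3−0=0

M = 0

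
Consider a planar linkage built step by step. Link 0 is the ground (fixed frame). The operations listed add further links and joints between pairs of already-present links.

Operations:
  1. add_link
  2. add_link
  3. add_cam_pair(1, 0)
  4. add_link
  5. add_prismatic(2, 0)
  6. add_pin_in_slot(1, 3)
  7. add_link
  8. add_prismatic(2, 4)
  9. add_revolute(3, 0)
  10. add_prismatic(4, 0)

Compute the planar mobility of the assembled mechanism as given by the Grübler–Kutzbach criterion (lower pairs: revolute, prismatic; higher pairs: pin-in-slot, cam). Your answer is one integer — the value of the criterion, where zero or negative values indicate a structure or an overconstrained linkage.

link 0 = ground. State L|J1|J2 = 1|0|0
+link1  2|0|0
+link2  3|0|0
C(1,0) f=2→J2  3|0|1
+link3  4|0|1
P(2,0) f=1→J1  4|1|1
PS(1,3) f=2→J2  4|1|2
+link4  5|1|2
P(2,4) f=1→J1  5|2|2
R(3,0) f=1→J1  5|3|2
P(4,0) f=1→J1  5|4|2
M = 3(5−1)−2·4−2 = 12−8−2 = 2

M = 2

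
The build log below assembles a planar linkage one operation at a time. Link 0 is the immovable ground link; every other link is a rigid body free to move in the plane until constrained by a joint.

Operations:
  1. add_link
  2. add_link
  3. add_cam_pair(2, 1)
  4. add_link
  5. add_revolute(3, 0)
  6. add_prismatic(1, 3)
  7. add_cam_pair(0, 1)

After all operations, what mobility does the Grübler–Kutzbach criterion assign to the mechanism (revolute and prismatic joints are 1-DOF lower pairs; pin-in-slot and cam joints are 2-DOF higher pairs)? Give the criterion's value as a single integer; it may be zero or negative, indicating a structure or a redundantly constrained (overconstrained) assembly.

ground; <1,0,0>
#1 <2,0,0>
#2 <3,0,0>
C:2↔1 J2 <3,0,1>
#3 <4,0,1>
R:3↔0 J1 <4,1,1>
P:1↔3 J1 <4,2,1>
C:0↔1 J2 <4,2,2>
3×3 − 2×2 − 1×2 = 3

M = 3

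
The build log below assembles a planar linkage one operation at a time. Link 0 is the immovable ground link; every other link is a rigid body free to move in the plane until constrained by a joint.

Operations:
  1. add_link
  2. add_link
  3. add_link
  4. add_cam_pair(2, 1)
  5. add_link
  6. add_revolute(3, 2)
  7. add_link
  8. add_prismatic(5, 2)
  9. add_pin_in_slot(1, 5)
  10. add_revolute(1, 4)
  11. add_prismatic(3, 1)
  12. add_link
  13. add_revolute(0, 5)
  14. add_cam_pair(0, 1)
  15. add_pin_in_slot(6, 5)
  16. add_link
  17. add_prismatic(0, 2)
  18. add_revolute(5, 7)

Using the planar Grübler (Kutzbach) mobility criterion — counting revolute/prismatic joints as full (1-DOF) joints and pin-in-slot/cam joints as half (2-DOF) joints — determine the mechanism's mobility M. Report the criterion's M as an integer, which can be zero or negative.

(L,J1,J2)=(1,0,0); link0 fixed
link1: (2,0,0)
link2: (3,0,0)
link3: (4,0,0)
C 2-1 [J2]: (4,0,1)
link4: (5,0,1)
R 3-2 [J1]: (5,1,1)
link5: (6,1,1)
P 5-2 [J1]: (6,2,1)
PS 1-5 [J2]: (6,2,2)
R 1-4 [J1]: (6,3,2)
P 3-1 [J1]: (6,4,2)
link6: (7,4,2)
R 0-5 [J1]: (7,5,2)
C 0-1 [J2]: (7,5,3)
PS 6-5 [J2]: (7,5,4)
link7: (8,5,4)
P 0-2 [J1]: (8,6,4)
R 5-7 [J1]: (8,7,4)
Grübler: 3·7 − 2·7 − 4 = 3

M = 3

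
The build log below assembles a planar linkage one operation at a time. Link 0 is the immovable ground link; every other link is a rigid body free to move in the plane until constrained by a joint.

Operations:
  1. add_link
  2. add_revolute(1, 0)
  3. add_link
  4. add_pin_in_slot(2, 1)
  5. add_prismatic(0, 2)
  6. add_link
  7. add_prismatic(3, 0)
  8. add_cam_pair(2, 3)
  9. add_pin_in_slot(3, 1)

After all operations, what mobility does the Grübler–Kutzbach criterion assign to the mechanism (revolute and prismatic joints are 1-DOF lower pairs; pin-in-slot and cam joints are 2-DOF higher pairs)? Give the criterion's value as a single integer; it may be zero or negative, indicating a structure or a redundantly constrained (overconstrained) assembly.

L=1 J1=0 J2=0
add link → L=2 J1=0 J2=0
R@1,0 dof=1 J1 → L=2 J1=1 J2=0
add link → L=3 J1=1 J2=0
PS@2,1 dof=2 J2 → L=3 J1=1 J2=1
P@0,2 dof=1 J1 → L=3 J1=2 J2=1
add link → L=4 J1=2 J2=1
P@3,0 dof=1 J1 → L=4 J1=3 J2=1
C@2,3 dof=2 J2 → L=4 J1=3 J2=2
PS@3,1 dof=2 J2 → L=4 J1=3 J2=3
M=3(L−1)−2J1−J2=3·3−2·3−3=0

M = 0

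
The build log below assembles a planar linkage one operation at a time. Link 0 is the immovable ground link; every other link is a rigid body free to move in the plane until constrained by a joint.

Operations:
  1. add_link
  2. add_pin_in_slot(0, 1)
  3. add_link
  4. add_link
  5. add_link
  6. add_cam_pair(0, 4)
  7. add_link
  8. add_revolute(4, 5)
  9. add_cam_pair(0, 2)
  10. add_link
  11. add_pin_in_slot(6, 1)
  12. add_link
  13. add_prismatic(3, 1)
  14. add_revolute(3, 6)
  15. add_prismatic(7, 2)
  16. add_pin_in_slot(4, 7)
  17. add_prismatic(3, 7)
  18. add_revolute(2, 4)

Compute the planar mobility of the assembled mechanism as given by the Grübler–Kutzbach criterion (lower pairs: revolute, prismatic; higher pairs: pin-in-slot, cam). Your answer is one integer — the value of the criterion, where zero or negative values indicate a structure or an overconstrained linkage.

M = 4

L=1 J1=0 J2=0
add link → L=2 J1=0 J2=0
PS@0,1 dof=2 J2 → L=2 J1=0 J2=1
add link → L=3 J1=0 J2=1
add link → L=4 J1=0 J2=1
add link → L=5 J1=0 J2=1
C@0,4 dof=2 J2 → L=5 J1=0 J2=2
add link → L=6 J1=0 J2=2
R@4,5 dof=1 J1 → L=6 J1=1 J2=2
C@0,2 dof=2 J2 → L=6 J1=1 J2=3
add link → L=7 J1=1 J2=3
PS@6,1 dof=2 J2 → L=7 J1=1 J2=4
add link → L=8 J1=1 J2=4
P@3,1 dof=1 J1 → L=8 J1=2 J2=4
R@3,6 dof=1 J1 → L=8 J1=3 J2=4
P@7,2 dof=1 J1 → L=8 J1=4 J2=4
PS@4,7 dof=2 J2 → L=8 J1=4 J2=5
P@3,7 dof=1 J1 → L=8 J1=5 J2=5
R@2,4 dof=1 J1 → L=8 J1=6 J2=5
M=3(L−1)−2J1−J2=3·7−2·6−5=4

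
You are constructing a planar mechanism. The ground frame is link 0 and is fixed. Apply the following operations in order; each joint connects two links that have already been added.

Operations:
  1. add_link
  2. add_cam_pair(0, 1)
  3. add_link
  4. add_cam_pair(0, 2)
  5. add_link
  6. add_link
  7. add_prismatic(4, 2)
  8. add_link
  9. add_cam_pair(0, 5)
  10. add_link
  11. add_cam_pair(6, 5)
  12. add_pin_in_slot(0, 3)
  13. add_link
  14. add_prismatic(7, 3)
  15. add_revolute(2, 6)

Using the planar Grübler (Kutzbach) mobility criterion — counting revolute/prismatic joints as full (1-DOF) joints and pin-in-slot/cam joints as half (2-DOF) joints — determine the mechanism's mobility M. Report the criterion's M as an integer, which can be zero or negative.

[1;0;0] (link 0 is ground)
L+ [2;0;0]
C(0,1)∈J2 [2;0;1]
L+ [3;0;1]
C(0,2)∈J2 [3;0;2]
L+ [4;0;2]
L+ [5;0;2]
P(4,2)∈J1 [5;1;2]
L+ [6;1;2]
C(0,5)∈J2 [6;1;3]
L+ [7;1;3]
C(6,5)∈J2 [7;1;4]
PS(0,3)∈J2 [7;1;5]
L+ [8;1;5]
P(7,3)∈J1 [8;2;5]
R(2,6)∈J1 [8;3;5]
mobility = 21 − 6 − 5 = 10

M = 10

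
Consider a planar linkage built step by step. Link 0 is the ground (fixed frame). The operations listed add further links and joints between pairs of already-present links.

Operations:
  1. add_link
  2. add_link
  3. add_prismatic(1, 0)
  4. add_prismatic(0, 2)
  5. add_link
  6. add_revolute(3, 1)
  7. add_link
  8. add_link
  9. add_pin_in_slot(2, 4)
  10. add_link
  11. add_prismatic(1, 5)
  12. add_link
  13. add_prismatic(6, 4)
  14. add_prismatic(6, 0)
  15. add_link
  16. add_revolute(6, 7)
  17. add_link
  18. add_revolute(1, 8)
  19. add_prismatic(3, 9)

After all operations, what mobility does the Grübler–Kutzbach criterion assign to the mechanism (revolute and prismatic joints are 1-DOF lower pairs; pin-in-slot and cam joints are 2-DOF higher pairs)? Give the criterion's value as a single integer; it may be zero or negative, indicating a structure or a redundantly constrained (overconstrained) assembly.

link 0 = ground. State L|J1|J2 = 1|0|0
+link1  2|0|0
+link2  3|0|0
P(1,0) f=1→J1  3|1|0
P(0,2) f=1→J1  3|2|0
+link3  4|2|0
R(3,1) f=1→J1  4|3|0
+link4  5|3|0
+link5  6|3|0
PS(2,4) f=2→J2  6|3|1
+link6  7|3|1
P(1,5) f=1→J1  7|4|1
+link7  8|4|1
P(6,4) f=1→J1  8|5|1
P(6,0) f=1→J1  8|6|1
+link8  9|6|1
R(6,7) f=1→J1  9|7|1
+link9  10|7|1
R(1,8) f=1→J1  10|8|1
P(3,9) f=1→J1  10|9|1
M = 3(10−1)−2·9−1 = 27−18−1 = 8

M = 8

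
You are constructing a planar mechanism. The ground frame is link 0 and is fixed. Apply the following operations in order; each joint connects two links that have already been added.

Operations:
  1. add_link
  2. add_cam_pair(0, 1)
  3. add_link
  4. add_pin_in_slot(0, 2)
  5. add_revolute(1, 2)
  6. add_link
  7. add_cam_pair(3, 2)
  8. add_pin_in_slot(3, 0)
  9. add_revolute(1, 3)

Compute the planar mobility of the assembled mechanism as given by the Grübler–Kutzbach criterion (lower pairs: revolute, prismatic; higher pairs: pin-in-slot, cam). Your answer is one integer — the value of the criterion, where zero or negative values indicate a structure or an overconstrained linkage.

M = 1

[1;0;0] (link 0 is ground)
L+ [2;0;0]
C(0,1)∈J2 [2;0;1]
L+ [3;0;1]
PS(0,2)∈J2 [3;0;2]
R(1,2)∈J1 [3;1;2]
L+ [4;1;2]
C(3,2)∈J2 [4;1;3]
PS(3,0)∈J2 [4;1;4]
R(1,3)∈J1 [4;2;4]
mobility = 9 − 4 − 4 = 1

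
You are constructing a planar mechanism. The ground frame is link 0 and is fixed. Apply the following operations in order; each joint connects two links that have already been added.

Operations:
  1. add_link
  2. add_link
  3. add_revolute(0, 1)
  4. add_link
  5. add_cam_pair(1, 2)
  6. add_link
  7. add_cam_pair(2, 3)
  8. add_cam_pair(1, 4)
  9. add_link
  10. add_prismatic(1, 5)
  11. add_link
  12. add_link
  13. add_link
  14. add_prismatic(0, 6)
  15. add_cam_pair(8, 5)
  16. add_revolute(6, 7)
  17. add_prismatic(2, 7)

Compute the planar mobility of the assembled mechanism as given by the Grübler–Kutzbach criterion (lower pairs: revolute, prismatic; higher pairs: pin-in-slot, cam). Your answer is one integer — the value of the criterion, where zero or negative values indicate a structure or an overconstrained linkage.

(L,J1,J2)=(1,0,0); link0 fixed
link1: (2,0,0)
link2: (3,0,0)
R 0-1 [J1]: (3,1,0)
link3: (4,1,0)
C 1-2 [J2]: (4,1,1)
link4: (5,1,1)
C 2-3 [J2]: (5,1,2)
C 1-4 [J2]: (5,1,3)
link5: (6,1,3)
P 1-5 [J1]: (6,2,3)
link6: (7,2,3)
link7: (8,2,3)
link8: (9,2,3)
P 0-6 [J1]: (9,3,3)
C 8-5 [J2]: (9,3,4)
R 6-7 [J1]: (9,4,4)
P 2-7 [J1]: (9,5,4)
Grübler: 3·8 − 2·5 − 4 = 10

M = 10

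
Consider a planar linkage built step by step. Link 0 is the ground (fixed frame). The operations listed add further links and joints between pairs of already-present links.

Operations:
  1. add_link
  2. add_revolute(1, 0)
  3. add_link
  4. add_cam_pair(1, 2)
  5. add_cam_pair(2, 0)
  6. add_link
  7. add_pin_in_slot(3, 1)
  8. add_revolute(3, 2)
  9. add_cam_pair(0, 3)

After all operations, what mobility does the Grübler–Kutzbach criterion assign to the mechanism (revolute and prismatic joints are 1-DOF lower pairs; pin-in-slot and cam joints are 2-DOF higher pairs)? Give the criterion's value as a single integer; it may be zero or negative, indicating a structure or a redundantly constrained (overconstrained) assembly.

M = 1

L=1 J1=0 J2=0
add link → L=2 J1=0 J2=0
R@1,0 dof=1 J1 → L=2 J1=1 J2=0
add link → L=3 J1=1 J2=0
C@1,2 dof=2 J2 → L=3 J1=1 J2=1
C@2,0 dof=2 J2 → L=3 J1=1 J2=2
add link → L=4 J1=1 J2=2
PS@3,1 dof=2 J2 → L=4 J1=1 J2=3
R@3,2 dof=1 J1 → L=4 J1=2 J2=3
C@0,3 dof=2 J2 → L=4 J1=2 J2=4
M=3(L−1)−2J1−J2=3·3−2·2−4=1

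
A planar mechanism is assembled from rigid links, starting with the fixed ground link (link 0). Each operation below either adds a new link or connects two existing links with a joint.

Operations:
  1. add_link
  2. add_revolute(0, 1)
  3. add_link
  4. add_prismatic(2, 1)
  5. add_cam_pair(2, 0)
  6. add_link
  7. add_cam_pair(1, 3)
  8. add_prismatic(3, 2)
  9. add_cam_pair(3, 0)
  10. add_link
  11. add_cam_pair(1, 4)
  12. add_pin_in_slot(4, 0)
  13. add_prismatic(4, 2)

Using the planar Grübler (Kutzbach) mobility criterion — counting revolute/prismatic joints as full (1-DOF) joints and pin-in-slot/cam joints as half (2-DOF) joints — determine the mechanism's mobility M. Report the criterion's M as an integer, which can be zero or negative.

M = -1

(L,J1,J2)=(1,0,0); link0 fixed
link1: (2,0,0)
R 0-1 [J1]: (2,1,0)
link2: (3,1,0)
P 2-1 [J1]: (3,2,0)
C 2-0 [J2]: (3,2,1)
link3: (4,2,1)
C 1-3 [J2]: (4,2,2)
P 3-2 [J1]: (4,3,2)
C 3-0 [J2]: (4,3,3)
link4: (5,3,3)
C 1-4 [J2]: (5,3,4)
PS 4-0 [J2]: (5,3,5)
P 4-2 [J1]: (5,4,5)
Grübler: 3·4 − 2·4 − 5 = -1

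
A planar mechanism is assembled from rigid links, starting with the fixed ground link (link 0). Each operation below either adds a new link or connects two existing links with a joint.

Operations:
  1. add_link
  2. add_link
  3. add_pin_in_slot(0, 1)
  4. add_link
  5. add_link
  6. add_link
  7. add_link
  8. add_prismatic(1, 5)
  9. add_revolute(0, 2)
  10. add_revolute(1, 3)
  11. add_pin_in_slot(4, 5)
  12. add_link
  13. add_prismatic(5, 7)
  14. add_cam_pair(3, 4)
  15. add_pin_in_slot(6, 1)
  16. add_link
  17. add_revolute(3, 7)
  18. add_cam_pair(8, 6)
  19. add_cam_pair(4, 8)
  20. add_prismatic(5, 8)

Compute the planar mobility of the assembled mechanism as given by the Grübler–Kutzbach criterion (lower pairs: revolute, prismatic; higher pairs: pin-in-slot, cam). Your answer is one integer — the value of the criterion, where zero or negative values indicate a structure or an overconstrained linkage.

ground; <1,0,0>
#1 <2,0,0>
#2 <3,0,0>
PS:0↔1 J2 <3,0,1>
#3 <4,0,1>
#4 <5,0,1>
#5 <6,0,1>
#6 <7,0,1>
P:1↔5 J1 <7,1,1>
R:0↔2 J1 <7,2,1>
R:1↔3 J1 <7,3,1>
PS:4↔5 J2 <7,3,2>
#7 <8,3,2>
P:5↔7 J1 <8,4,2>
C:3↔4 J2 <8,4,3>
PS:6↔1 J2 <8,4,4>
#8 <9,4,4>
R:3↔7 J1 <9,5,4>
C:8↔6 J2 <9,5,5>
C:4↔8 J2 <9,5,6>
P:5↔8 J1 <9,6,6>
3×8 − 2×6 − 1×6 = 6

M = 6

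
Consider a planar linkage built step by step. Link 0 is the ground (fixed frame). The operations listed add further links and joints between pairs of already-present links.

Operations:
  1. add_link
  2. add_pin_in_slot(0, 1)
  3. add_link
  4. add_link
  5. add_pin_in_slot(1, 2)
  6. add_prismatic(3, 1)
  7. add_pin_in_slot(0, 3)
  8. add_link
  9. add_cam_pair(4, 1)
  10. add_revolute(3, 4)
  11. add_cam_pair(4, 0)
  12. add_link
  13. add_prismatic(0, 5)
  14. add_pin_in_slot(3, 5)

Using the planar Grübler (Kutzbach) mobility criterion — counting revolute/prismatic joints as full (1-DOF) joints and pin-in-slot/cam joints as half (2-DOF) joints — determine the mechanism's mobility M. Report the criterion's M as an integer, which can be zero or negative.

[1;0;0] (link 0 is ground)
L+ [2;0;0]
PS(0,1)∈J2 [2;0;1]
L+ [3;0;1]
L+ [4;0;1]
PS(1,2)∈J2 [4;0;2]
P(3,1)∈J1 [4;1;2]
PS(0,3)∈J2 [4;1;3]
L+ [5;1;3]
C(4,1)∈J2 [5;1;4]
R(3,4)∈J1 [5;2;4]
C(4,0)∈J2 [5;2;5]
L+ [6;2;5]
P(0,5)∈J1 [6;3;5]
PS(3,5)∈J2 [6;3;6]
mobility = 15 − 6 − 6 = 3

M = 3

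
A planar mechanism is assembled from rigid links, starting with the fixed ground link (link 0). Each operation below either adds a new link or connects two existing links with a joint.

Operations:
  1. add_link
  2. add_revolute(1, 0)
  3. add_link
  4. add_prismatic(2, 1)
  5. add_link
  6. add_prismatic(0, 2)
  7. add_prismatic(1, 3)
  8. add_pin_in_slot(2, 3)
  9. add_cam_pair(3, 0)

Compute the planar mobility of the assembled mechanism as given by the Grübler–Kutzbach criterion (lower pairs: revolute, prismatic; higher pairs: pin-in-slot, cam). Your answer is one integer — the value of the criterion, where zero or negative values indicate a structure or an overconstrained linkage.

M = -1

ground; <1,0,0>
#1 <2,0,0>
R:1↔0 J1 <2,1,0>
#2 <3,1,0>
P:2↔1 J1 <3,2,0>
#3 <4,2,0>
P:0↔2 J1 <4,3,0>
P:1↔3 J1 <4,4,0>
PS:2↔3 J2 <4,4,1>
C:3↔0 J2 <4,4,2>
3×3 − 2×4 − 1×2 = -1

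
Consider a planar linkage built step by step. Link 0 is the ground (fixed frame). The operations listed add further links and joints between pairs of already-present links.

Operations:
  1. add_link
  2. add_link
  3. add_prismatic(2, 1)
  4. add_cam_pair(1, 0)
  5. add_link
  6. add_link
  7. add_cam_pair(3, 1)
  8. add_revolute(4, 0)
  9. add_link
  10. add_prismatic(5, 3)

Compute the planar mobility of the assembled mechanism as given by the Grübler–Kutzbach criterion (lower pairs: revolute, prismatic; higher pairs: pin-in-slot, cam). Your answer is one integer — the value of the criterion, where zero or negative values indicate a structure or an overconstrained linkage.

M = 7

[1;0;0] (link 0 is ground)
L+ [2;0;0]
L+ [3;0;0]
P(2,1)∈J1 [3;1;0]
C(1,0)∈J2 [3;1;1]
L+ [4;1;1]
L+ [5;1;1]
C(3,1)∈J2 [5;1;2]
R(4,0)∈J1 [5;2;2]
L+ [6;2;2]
P(5,3)∈J1 [6;3;2]
mobility = 15 − 6 − 2 = 7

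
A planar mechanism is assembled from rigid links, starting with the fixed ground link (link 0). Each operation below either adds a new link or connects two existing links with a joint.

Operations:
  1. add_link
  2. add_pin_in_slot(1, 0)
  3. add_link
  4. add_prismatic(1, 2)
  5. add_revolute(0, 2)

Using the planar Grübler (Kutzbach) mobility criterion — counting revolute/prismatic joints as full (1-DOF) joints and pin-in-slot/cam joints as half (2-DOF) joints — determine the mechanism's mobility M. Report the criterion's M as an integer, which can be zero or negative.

link 0 = ground. State L|J1|J2 = 1|0|0
+link1  2|0|0
PS(1,0) f=2→J2  2|0|1
+link2  3|0|1
P(1,2) f=1→J1  3|1|1
R(0,2) f=1→J1  3|2|1
M = 3(3−1)−2·2−1 = 6−4−1 = 1

M = 1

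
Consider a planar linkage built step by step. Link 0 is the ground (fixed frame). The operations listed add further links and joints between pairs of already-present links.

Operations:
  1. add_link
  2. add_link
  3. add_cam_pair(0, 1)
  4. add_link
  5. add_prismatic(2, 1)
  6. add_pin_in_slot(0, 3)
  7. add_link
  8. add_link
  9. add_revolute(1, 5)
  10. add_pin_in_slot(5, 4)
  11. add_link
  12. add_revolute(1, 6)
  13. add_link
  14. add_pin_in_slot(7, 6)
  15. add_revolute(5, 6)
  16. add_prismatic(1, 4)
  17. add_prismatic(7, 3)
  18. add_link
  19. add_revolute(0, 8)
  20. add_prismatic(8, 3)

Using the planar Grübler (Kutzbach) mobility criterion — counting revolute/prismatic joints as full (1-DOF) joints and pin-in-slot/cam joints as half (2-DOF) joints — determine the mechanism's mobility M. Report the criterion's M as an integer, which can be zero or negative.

ground; <1,0,0>
#1 <2,0,0>
#2 <3,0,0>
C:0↔1 J2 <3,0,1>
#3 <4,0,1>
P:2↔1 J1 <4,1,1>
PS:0↔3 J2 <4,1,2>
#4 <5,1,2>
#5 <6,1,2>
R:1↔5 J1 <6,2,2>
PS:5↔4 J2 <6,2,3>
#6 <7,2,3>
R:1↔6 J1 <7,3,3>
#7 <8,3,3>
PS:7↔6 J2 <8,3,4>
R:5↔6 J1 <8,4,4>
P:1↔4 J1 <8,5,4>
P:7↔3 J1 <8,6,4>
#8 <9,6,4>
R:0↔8 J1 <9,7,4>
P:8↔3 J1 <9,8,4>
3×8 − 2×8 − 1×4 = 4

M = 4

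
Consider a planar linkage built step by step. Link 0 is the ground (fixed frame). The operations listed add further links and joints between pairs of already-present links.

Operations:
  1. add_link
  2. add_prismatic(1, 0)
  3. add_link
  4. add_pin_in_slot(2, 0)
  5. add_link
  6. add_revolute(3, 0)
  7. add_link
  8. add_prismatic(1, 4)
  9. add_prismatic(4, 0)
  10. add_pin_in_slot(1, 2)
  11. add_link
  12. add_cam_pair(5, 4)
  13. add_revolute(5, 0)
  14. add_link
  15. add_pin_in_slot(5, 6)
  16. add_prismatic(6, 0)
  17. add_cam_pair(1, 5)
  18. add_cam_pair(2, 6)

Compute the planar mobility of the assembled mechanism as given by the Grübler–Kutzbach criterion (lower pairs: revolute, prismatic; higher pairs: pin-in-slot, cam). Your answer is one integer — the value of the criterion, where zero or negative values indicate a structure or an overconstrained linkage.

M = 0

(L,J1,J2)=(1,0,0); link0 fixed
link1: (2,0,0)
P 1-0 [J1]: (2,1,0)
link2: (3,1,0)
PS 2-0 [J2]: (3,1,1)
link3: (4,1,1)
R 3-0 [J1]: (4,2,1)
link4: (5,2,1)
P 1-4 [J1]: (5,3,1)
P 4-0 [J1]: (5,4,1)
PS 1-2 [J2]: (5,4,2)
link5: (6,4,2)
C 5-4 [J2]: (6,4,3)
R 5-0 [J1]: (6,5,3)
link6: (7,5,3)
PS 5-6 [J2]: (7,5,4)
P 6-0 [J1]: (7,6,4)
C 1-5 [J2]: (7,6,5)
C 2-6 [J2]: (7,6,6)
Grübler: 3·6 − 2·6 − 6 = 0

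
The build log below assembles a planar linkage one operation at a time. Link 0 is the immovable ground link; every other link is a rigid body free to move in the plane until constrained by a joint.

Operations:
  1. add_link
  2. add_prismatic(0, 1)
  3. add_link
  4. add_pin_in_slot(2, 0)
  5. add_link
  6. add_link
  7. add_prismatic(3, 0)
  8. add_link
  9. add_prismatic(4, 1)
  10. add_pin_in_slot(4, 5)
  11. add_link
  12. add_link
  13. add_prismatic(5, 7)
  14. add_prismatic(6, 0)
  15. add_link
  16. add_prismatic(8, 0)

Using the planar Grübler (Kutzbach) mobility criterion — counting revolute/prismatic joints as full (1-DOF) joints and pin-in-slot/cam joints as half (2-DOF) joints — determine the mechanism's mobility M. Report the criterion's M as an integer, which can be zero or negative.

(L,J1,J2)=(1,0,0); link0 fixed
link1: (2,0,0)
P 0-1 [J1]: (2,1,0)
link2: (3,1,0)
PS 2-0 [J2]: (3,1,1)
link3: (4,1,1)
link4: (5,1,1)
P 3-0 [J1]: (5,2,1)
link5: (6,2,1)
P 4-1 [J1]: (6,3,1)
PS 4-5 [J2]: (6,3,2)
link6: (7,3,2)
link7: (8,3,2)
P 5-7 [J1]: (8,4,2)
P 6-0 [J1]: (8,5,2)
link8: (9,5,2)
P 8-0 [J1]: (9,6,2)
Grübler: 3·8 − 2·6 − 2 = 10

M = 10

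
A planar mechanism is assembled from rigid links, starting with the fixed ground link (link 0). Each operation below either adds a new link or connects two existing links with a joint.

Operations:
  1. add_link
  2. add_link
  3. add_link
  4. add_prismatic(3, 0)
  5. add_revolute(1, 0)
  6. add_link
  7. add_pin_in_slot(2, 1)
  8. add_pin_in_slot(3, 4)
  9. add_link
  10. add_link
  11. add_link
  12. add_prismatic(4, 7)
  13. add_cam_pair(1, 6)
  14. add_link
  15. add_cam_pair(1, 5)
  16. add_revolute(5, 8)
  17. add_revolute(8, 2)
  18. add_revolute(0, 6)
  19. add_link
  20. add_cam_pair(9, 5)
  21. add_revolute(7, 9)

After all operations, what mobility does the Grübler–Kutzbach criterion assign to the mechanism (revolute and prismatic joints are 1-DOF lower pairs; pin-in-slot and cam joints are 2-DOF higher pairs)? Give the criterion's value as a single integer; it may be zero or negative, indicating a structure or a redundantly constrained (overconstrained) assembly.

M = 8

link 0 = ground. State L|J1|J2 = 1|0|0
+link1  2|0|0
+link2  3|0|0
+link3  4|0|0
P(3,0) f=1→J1  4|1|0
R(1,0) f=1→J1  4|2|0
+link4  5|2|0
PS(2,1) f=2→J2  5|2|1
PS(3,4) f=2→J2  5|2|2
+link5  6|2|2
+link6  7|2|2
+link7  8|2|2
P(4,7) f=1→J1  8|3|2
C(1,6) f=2→J2  8|3|3
+link8  9|3|3
C(1,5) f=2→J2  9|3|4
R(5,8) f=1→J1  9|4|4
R(8,2) f=1→J1  9|5|4
R(0,6) f=1→J1  9|6|4
+link9  10|6|4
C(9,5) f=2→J2  10|6|5
R(7,9) f=1→J1  10|7|5
M = 3(10−1)−2·7−5 = 27−14−5 = 8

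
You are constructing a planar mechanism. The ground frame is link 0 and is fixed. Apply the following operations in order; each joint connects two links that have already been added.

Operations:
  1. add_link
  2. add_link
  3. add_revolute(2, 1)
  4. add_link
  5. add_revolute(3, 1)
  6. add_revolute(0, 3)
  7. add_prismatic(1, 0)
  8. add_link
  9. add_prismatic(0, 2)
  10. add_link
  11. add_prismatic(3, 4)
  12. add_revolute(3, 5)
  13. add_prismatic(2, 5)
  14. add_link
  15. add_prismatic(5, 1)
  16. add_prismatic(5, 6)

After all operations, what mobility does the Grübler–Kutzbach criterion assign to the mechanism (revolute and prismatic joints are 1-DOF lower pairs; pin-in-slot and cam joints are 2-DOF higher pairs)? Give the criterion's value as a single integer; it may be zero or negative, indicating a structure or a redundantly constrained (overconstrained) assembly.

M = -2

(L,J1,J2)=(1,0,0); link0 fixed
link1: (2,0,0)
link2: (3,0,0)
R 2-1 [J1]: (3,1,0)
link3: (4,1,0)
R 3-1 [J1]: (4,2,0)
R 0-3 [J1]: (4,3,0)
P 1-0 [J1]: (4,4,0)
link4: (5,4,0)
P 0-2 [J1]: (5,5,0)
link5: (6,5,0)
P 3-4 [J1]: (6,6,0)
R 3-5 [J1]: (6,7,0)
P 2-5 [J1]: (6,8,0)
link6: (7,8,0)
P 5-1 [J1]: (7,9,0)
P 5-6 [J1]: (7,10,0)
Grübler: 3·6 − 2·10 − 0 = -2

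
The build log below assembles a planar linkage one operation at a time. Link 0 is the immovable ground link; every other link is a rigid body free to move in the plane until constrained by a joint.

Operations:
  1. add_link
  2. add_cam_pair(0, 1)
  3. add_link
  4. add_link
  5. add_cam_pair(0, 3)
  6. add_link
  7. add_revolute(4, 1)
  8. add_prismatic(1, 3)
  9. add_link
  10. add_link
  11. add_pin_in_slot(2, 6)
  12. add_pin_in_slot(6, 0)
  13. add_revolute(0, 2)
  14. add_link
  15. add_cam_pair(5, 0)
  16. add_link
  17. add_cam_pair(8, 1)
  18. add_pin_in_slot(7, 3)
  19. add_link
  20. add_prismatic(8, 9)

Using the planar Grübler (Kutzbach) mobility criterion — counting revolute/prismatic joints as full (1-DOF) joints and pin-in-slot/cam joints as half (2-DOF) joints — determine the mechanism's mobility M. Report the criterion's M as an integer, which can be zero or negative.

M = 12

[1;0;0] (link 0 is ground)
L+ [2;0;0]
C(0,1)∈J2 [2;0;1]
L+ [3;0;1]
L+ [4;0;1]
C(0,3)∈J2 [4;0;2]
L+ [5;0;2]
R(4,1)∈J1 [5;1;2]
P(1,3)∈J1 [5;2;2]
L+ [6;2;2]
L+ [7;2;2]
PS(2,6)∈J2 [7;2;3]
PS(6,0)∈J2 [7;2;4]
R(0,2)∈J1 [7;3;4]
L+ [8;3;4]
C(5,0)∈J2 [8;3;5]
L+ [9;3;5]
C(8,1)∈J2 [9;3;6]
PS(7,3)∈J2 [9;3;7]
L+ [10;3;7]
P(8,9)∈J1 [10;4;7]
mobility = 27 − 8 − 7 = 12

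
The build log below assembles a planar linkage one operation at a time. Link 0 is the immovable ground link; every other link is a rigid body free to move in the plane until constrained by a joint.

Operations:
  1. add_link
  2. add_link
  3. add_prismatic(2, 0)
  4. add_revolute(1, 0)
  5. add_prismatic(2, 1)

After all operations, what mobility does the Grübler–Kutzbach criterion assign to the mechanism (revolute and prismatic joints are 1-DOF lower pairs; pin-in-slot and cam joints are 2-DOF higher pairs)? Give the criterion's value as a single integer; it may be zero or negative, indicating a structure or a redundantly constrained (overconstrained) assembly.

L=1 J1=0 J2=0
add link → L=2 J1=0 J2=0
add link → L=3 J1=0 J2=0
P@2,0 dof=1 J1 → L=3 J1=1 J2=0
R@1,0 dof=1 J1 → L=3 J1=2 J2=0
P@2,1 dof=1 J1 → L=3 J1=3 J2=0
M=3(L−1)−2J1−J2=3·2−2·3−0=0

M = 0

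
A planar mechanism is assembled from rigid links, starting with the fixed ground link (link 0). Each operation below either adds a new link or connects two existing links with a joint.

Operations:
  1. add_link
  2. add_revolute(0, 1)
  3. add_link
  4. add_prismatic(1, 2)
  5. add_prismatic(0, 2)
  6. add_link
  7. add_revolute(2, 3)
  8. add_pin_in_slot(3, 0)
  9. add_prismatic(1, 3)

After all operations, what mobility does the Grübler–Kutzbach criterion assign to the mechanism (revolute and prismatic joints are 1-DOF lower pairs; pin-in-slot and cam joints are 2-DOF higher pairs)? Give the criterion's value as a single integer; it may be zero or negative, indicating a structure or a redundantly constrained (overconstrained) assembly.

(L,J1,J2)=(1,0,0); link0 fixed
link1: (2,0,0)
R 0-1 [J1]: (2,1,0)
link2: (3,1,0)
P 1-2 [J1]: (3,2,0)
P 0-2 [J1]: (3,3,0)
link3: (4,3,0)
R 2-3 [J1]: (4,4,0)
PS 3-0 [J2]: (4,4,1)
P 1-3 [J1]: (4,5,1)
Grübler: 3·3 − 2·5 − 1 = -2

M = -2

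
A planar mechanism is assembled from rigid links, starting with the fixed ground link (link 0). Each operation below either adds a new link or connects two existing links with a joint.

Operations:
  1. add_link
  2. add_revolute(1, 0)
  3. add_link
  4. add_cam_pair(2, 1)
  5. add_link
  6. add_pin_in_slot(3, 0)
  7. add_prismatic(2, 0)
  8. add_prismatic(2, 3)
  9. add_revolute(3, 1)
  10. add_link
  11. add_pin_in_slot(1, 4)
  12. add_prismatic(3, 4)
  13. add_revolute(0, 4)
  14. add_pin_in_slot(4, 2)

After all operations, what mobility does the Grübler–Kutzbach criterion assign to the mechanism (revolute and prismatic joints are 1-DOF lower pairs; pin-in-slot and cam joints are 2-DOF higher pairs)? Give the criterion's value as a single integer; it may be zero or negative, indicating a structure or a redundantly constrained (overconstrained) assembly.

M = -4

[1;0;0] (link 0 is ground)
L+ [2;0;0]
R(1,0)∈J1 [2;1;0]
L+ [3;1;0]
C(2,1)∈J2 [3;1;1]
L+ [4;1;1]
PS(3,0)∈J2 [4;1;2]
P(2,0)∈J1 [4;2;2]
P(2,3)∈J1 [4;3;2]
R(3,1)∈J1 [4;4;2]
L+ [5;4;2]
PS(1,4)∈J2 [5;4;3]
P(3,4)∈J1 [5;5;3]
R(0,4)∈J1 [5;6;3]
PS(4,2)∈J2 [5;6;4]
mobility = 12 − 12 − 4 = -4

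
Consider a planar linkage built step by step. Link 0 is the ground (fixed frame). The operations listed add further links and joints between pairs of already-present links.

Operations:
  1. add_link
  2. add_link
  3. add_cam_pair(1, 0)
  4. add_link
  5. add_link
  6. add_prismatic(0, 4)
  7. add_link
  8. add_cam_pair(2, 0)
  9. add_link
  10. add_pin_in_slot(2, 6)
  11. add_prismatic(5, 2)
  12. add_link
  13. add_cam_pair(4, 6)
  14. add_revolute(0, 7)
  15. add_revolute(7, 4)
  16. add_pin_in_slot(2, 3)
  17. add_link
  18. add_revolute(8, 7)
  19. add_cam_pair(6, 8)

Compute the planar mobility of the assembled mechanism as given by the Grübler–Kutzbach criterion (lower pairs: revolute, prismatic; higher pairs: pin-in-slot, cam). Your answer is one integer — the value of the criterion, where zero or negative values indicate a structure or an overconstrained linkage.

M = 8

L=1 J1=0 J2=0
add link → L=2 J1=0 J2=0
add link → L=3 J1=0 J2=0
C@1,0 dof=2 J2 → L=3 J1=0 J2=1
add link → L=4 J1=0 J2=1
add link → L=5 J1=0 J2=1
P@0,4 dof=1 J1 → L=5 J1=1 J2=1
add link → L=6 J1=1 J2=1
C@2,0 dof=2 J2 → L=6 J1=1 J2=2
add link → L=7 J1=1 J2=2
PS@2,6 dof=2 J2 → L=7 J1=1 J2=3
P@5,2 dof=1 J1 → L=7 J1=2 J2=3
add link → L=8 J1=2 J2=3
C@4,6 dof=2 J2 → L=8 J1=2 J2=4
R@0,7 dof=1 J1 → L=8 J1=3 J2=4
R@7,4 dof=1 J1 → L=8 J1=4 J2=4
PS@2,3 dof=2 J2 → L=8 J1=4 J2=5
add link → L=9 J1=4 J2=5
R@8,7 dof=1 J1 → L=9 J1=5 J2=5
C@6,8 dof=2 J2 → L=9 J1=5 J2=6
M=3(L−1)−2J1−J2=3·8−2·5−6=8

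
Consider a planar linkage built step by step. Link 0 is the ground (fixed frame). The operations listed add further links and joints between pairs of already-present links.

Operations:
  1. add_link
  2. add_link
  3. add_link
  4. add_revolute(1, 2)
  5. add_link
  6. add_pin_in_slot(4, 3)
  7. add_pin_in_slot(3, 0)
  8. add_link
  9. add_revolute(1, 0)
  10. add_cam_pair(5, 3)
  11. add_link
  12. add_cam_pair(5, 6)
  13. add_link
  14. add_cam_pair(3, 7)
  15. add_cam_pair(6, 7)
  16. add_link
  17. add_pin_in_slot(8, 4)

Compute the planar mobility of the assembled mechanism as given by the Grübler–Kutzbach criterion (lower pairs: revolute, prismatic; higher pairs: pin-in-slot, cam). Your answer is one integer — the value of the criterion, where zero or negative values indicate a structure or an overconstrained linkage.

M = 13

L=1 J1=0 J2=0
add link → L=2 J1=0 J2=0
add link → L=3 J1=0 J2=0
add link → L=4 J1=0 J2=0
R@1,2 dof=1 J1 → L=4 J1=1 J2=0
add link → L=5 J1=1 J2=0
PS@4,3 dof=2 J2 → L=5 J1=1 J2=1
PS@3,0 dof=2 J2 → L=5 J1=1 J2=2
add link → L=6 J1=1 J2=2
R@1,0 dof=1 J1 → L=6 J1=2 J2=2
C@5,3 dof=2 J2 → L=6 J1=2 J2=3
add link → L=7 J1=2 J2=3
C@5,6 dof=2 J2 → L=7 J1=2 J2=4
add link → L=8 J1=2 J2=4
C@3,7 dof=2 J2 → L=8 J1=2 J2=5
C@6,7 dof=2 J2 → L=8 J1=2 J2=6
add link → L=9 J1=2 J2=6
PS@8,4 dof=2 J2 → L=9 J1=2 J2=7
M=3(L−1)−2J1−J2=3·8−2·2−7=13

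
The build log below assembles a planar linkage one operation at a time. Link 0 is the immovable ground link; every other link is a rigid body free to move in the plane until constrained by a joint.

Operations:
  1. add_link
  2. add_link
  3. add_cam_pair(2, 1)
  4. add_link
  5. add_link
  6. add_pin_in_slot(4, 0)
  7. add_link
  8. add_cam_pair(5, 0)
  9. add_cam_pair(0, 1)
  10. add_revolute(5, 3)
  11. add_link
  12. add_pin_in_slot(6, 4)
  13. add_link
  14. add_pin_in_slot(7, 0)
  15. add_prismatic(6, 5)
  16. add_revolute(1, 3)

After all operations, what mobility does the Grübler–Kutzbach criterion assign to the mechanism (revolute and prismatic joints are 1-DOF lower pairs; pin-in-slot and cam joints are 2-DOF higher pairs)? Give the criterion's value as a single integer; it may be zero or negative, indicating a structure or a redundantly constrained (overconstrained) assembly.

(L,J1,J2)=(1,0,0); link0 fixed
link1: (2,0,0)
link2: (3,0,0)
C 2-1 [J2]: (3,0,1)
link3: (4,0,1)
link4: (5,0,1)
PS 4-0 [J2]: (5,0,2)
link5: (6,0,2)
C 5-0 [J2]: (6,0,3)
C 0-1 [J2]: (6,0,4)
R 5-3 [J1]: (6,1,4)
link6: (7,1,4)
PS 6-4 [J2]: (7,1,5)
link7: (8,1,5)
PS 7-0 [J2]: (8,1,6)
P 6-5 [J1]: (8,2,6)
R 1-3 [J1]: (8,3,6)
Grübler: 3·7 − 2·3 − 6 = 9

M = 9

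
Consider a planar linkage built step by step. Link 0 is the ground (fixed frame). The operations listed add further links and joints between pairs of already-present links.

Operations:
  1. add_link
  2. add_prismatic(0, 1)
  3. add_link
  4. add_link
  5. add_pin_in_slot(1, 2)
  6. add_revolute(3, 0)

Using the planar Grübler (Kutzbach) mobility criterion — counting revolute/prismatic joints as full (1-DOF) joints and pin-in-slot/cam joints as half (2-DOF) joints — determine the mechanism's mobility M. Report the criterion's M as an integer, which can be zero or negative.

M = 4

(L,J1,J2)=(1,0,0); link0 fixed
link1: (2,0,0)
P 0-1 [J1]: (2,1,0)
link2: (3,1,0)
link3: (4,1,0)
PS 1-2 [J2]: (4,1,1)
R 3-0 [J1]: (4,2,1)
Grübler: 3·3 − 2·2 − 1 = 4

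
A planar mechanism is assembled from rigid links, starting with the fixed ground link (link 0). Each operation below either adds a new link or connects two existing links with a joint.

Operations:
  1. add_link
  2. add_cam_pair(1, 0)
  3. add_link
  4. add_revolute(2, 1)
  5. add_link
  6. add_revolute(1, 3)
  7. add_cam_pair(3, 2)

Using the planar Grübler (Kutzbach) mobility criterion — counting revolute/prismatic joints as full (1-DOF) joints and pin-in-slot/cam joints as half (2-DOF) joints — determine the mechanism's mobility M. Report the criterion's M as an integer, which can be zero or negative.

ground; <1,0,0>
#1 <2,0,0>
C:1↔0 J2 <2,0,1>
#2 <3,0,1>
R:2↔1 J1 <3,1,1>
#3 <4,1,1>
R:1↔3 J1 <4,2,1>
C:3↔2 J2 <4,2,2>
3×3 − 2×2 − 1×2 = 3

M = 3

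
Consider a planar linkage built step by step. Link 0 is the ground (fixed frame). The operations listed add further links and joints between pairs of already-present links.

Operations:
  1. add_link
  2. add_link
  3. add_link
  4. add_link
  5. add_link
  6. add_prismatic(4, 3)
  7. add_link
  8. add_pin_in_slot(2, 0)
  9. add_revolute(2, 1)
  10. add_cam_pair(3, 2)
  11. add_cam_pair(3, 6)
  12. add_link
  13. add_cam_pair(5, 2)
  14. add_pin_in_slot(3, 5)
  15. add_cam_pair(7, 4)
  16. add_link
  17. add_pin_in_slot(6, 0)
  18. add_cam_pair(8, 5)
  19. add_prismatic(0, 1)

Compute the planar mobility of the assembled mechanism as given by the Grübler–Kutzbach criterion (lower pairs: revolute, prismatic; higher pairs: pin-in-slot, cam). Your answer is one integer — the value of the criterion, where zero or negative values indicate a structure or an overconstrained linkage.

link 0 = ground. State L|J1|J2 = 1|0|0
+link1  2|0|0
+link2  3|0|0
+link3  4|0|0
+link4  5|0|0
+link5  6|0|0
P(4,3) f=1→J1  6|1|0
+link6  7|1|0
PS(2,0) f=2→J2  7|1|1
R(2,1) f=1→J1  7|2|1
C(3,2) f=2→J2  7|2|2
C(3,6) f=2→J2  7|2|3
+link7  8|2|3
C(5,2) f=2→J2  8|2|4
PS(3,5) f=2→J2  8|2|5
C(7,4) f=2→J2  8|2|6
+link8  9|2|6
PS(6,0) f=2→J2  9|2|7
C(8,5) f=2→J2  9|2|8
P(0,1) f=1→J1  9|3|8
M = 3(9−1)−2·3−8 = 24−6−8 = 10

M = 10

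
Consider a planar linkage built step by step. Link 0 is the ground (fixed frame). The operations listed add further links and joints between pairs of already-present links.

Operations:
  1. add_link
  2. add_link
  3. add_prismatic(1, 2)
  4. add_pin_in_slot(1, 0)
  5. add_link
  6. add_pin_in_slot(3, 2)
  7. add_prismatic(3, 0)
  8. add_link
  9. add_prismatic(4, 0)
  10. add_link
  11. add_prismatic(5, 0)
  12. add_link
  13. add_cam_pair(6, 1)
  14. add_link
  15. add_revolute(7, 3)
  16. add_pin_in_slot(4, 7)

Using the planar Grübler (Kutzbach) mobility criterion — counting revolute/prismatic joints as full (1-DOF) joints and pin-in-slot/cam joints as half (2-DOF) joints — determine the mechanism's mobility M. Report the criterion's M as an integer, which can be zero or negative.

M = 7

L=1 J1=0 J2=0
add link → L=2 J1=0 J2=0
add link → L=3 J1=0 J2=0
P@1,2 dof=1 J1 → L=3 J1=1 J2=0
PS@1,0 dof=2 J2 → L=3 J1=1 J2=1
add link → L=4 J1=1 J2=1
PS@3,2 dof=2 J2 → L=4 J1=1 J2=2
P@3,0 dof=1 J1 → L=4 J1=2 J2=2
add link → L=5 J1=2 J2=2
P@4,0 dof=1 J1 → L=5 J1=3 J2=2
add link → L=6 J1=3 J2=2
P@5,0 dof=1 J1 → L=6 J1=4 J2=2
add link → L=7 J1=4 J2=2
C@6,1 dof=2 J2 → L=7 J1=4 J2=3
add link → L=8 J1=4 J2=3
R@7,3 dof=1 J1 → L=8 J1=5 J2=3
PS@4,7 dof=2 J2 → L=8 J1=5 J2=4
M=3(L−1)−2J1−J2=3·7−2·5−4=7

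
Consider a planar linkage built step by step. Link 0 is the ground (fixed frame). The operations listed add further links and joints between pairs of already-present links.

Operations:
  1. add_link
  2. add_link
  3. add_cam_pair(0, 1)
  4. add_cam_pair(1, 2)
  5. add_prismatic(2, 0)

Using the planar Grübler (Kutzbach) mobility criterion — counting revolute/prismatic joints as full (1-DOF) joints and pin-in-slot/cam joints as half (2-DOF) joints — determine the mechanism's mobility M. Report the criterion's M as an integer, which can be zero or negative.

[1;0;0] (link 0 is ground)
L+ [2;0;0]
L+ [3;0;0]
C(0,1)∈J2 [3;0;1]
C(1,2)∈J2 [3;0;2]
P(2,0)∈J1 [3;1;2]
mobility = 6 − 2 − 2 = 2

M = 2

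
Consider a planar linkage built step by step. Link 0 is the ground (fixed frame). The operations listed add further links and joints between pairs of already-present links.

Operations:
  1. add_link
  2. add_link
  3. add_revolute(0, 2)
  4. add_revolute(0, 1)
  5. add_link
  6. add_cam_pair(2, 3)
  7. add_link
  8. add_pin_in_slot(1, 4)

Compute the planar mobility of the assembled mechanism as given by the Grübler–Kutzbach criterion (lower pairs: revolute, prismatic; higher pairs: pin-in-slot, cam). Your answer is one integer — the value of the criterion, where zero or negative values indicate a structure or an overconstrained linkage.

ground; <1,0,0>
#1 <2,0,0>
#2 <3,0,0>
R:0↔2 J1 <3,1,0>
R:0↔1 J1 <3,2,0>
#3 <4,2,0>
C:2↔3 J2 <4,2,1>
#4 <5,2,1>
PS:1↔4 J2 <5,2,2>
3×4 − 2×2 − 1×2 = 6

M = 6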